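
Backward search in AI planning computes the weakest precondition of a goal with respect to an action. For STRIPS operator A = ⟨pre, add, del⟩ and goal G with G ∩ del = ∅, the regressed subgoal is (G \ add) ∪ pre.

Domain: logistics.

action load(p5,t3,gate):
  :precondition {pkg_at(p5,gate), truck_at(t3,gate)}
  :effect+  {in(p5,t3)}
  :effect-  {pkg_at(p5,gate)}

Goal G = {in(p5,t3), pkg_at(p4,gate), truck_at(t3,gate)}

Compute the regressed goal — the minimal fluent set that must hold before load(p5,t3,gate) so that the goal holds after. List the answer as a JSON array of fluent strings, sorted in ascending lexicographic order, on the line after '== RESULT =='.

Compute (G \ add) ∪ pre:
  G ∩ del = {}  (empty — regression defined)
  G \ add = {in(p5,t3), pkg_at(p4,gate), truck_at(t3,gate)} \ {in(p5,t3)} = {pkg_at(p4,gate), truck_at(t3,gate)}
  ∪ pre   = {pkg_at(p4,gate), truck_at(t3,gate)} ∪ {pkg_at(p5,gate), truck_at(t3,gate)}
          = {pkg_at(p4,gate), pkg_at(p5,gate), truck_at(t3,gate)}

== RESULT ==
["pkg_at(p4,gate)", "pkg_at(p5,gate)", "truck_at(t3,gate)"]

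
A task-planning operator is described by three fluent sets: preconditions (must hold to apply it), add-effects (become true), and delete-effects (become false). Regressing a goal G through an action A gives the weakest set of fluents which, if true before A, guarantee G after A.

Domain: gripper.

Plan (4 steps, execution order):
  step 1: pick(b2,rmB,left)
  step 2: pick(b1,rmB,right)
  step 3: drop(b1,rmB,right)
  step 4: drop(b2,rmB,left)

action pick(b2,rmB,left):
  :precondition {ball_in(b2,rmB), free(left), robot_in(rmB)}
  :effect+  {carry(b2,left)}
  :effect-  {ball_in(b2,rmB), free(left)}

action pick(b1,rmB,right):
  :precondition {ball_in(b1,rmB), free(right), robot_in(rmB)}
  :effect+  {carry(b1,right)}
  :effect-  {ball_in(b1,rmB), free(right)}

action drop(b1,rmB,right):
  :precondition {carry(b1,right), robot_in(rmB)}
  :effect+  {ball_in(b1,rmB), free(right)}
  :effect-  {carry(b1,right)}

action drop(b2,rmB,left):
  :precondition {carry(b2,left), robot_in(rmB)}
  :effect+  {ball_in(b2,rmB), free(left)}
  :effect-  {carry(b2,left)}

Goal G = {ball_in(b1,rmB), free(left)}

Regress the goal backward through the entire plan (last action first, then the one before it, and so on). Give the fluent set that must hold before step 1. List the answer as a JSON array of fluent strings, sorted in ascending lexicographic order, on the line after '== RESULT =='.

Regress step by step:
  through step 4 (drop(b2,rmB,left)): drop {free(left)}, keep {ball_in(b1,rmB)}, require {carry(b2,left), robot_in(rmB)}
    → {ball_in(b1,rmB), carry(b2,left), robot_in(rmB)}
  through step 3 (drop(b1,rmB,right)): drop {ball_in(b1,rmB)}, keep {carry(b2,left), robot_in(rmB)}, require {carry(b1,right), robot_in(rmB)}
    → {carry(b1,right), carry(b2,left), robot_in(rmB)}
  through step 2 (pick(b1,rmB,right)): drop {carry(b1,right)}, keep {carry(b2,left), robot_in(rmB)}, require {ball_in(b1,rmB), free(right), robot_in(rmB)}
    → {ball_in(b1,rmB), carry(b2,left), free(right), robot_in(rmB)}
  through step 1 (pick(b2,rmB,left)): drop {carry(b2,left)}, keep {ball_in(b1,rmB), free(right), robot_in(rmB)}, require {ball_in(b2,rmB), free(left), robot_in(rmB)}
    → {ball_in(b1,rmB), ball_in(b2,rmB), free(left), free(right), robot_in(rmB)}

== RESULT ==
["ball_in(b1,rmB)", "ball_in(b2,rmB)", "free(left)", "free(right)", "robot_in(rmB)"]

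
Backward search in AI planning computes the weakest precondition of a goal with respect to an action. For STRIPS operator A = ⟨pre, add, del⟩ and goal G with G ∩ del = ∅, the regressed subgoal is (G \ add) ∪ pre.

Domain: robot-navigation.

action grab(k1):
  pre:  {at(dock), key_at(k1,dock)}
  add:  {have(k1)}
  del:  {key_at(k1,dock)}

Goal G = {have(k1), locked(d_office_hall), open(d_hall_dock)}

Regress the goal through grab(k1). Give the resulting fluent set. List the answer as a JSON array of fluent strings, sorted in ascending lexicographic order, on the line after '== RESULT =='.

Compute (G \ add) ∪ pre:
  G ∩ del = {}  (empty — regression defined)
  G \ add = {have(k1), locked(d_office_hall), open(d_hall_dock)} \ {have(k1)} = {locked(d_office_hall), open(d_hall_dock)}
  ∪ pre   = {locked(d_office_hall), open(d_hall_dock)} ∪ {at(dock), key_at(k1,dock)}
          = {at(dock), key_at(k1,dock), locked(d_office_hall), open(d_hall_dock)}

== RESULT ==
["at(dock)", "key_at(k1,dock)", "locked(d_office_hall)", "open(d_hall_dock)"]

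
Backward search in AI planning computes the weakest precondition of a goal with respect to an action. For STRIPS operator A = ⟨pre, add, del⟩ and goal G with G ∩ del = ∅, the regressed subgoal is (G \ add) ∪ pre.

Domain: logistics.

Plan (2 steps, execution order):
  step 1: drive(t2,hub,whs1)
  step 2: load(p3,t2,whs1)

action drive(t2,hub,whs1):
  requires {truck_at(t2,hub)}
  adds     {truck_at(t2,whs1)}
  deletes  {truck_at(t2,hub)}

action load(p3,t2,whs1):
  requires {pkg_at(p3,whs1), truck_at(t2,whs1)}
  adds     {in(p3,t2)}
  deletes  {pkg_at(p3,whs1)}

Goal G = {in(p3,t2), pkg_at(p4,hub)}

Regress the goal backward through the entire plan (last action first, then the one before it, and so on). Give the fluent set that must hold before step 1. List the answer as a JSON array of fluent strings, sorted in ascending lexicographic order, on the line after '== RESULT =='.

Regress step by step:
  through step 2 (load(p3,t2,whs1)): drop {in(p3,t2)}, keep {pkg_at(p4,hub)}, require {pkg_at(p3,whs1), truck_at(t2,whs1)}
    → {pkg_at(p3,whs1), pkg_at(p4,hub), truck_at(t2,whs1)}
  through step 1 (drive(t2,hub,whs1)): drop {truck_at(t2,whs1)}, keep {pkg_at(p3,whs1), pkg_at(p4,hub)}, require {truck_at(t2,hub)}
    → {pkg_at(p3,whs1), pkg_at(p4,hub), truck_at(t2,hub)}

== RESULT ==
["pkg_at(p3,whs1)", "pkg_at(p4,hub)", "truck_at(t2,hub)"]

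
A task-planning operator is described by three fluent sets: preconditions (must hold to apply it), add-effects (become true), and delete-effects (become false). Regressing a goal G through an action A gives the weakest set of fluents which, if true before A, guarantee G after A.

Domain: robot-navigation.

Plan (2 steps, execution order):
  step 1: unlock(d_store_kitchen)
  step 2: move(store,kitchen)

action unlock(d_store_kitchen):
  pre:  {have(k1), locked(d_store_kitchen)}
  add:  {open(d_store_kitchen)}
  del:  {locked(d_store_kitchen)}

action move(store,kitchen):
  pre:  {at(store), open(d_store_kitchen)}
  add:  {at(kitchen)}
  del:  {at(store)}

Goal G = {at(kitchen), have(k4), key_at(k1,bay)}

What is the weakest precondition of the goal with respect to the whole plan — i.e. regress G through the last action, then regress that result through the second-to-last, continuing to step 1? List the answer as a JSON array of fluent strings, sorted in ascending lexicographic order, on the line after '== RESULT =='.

Work backward from the goal:
  through step 2 (move(store,kitchen)): drop {at(kitchen)}, keep {have(k4), key_at(k1,bay)}, require {at(store), open(d_store_kitchen)}
    → {at(store), have(k4), key_at(k1,bay), open(d_store_kitchen)}
  through step 1 (unlock(d_store_kitchen)): drop {open(d_store_kitchen)}, keep {at(store), have(k4), key_at(k1,bay)}, require {have(k1), locked(d_store_kitchen)}
    → {at(store), have(k1), have(k4), key_at(k1,bay), locked(d_store_kitchen)}

== RESULT ==
["at(store)", "have(k1)", "have(k4)", "key_at(k1,bay)", "locked(d_store_kitchen)"]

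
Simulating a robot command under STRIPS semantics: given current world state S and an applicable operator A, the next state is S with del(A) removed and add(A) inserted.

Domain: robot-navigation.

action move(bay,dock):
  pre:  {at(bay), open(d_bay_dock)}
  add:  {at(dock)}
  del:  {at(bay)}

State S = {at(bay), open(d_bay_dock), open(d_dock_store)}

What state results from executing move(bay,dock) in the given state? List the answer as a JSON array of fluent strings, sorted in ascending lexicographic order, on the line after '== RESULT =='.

Compute (S \ del) ∪ add:
  pre ⊆ S: {at(bay), open(d_bay_dock)} ⊆ S  — applicable
  S \ del = {open(d_bay_dock), open(d_dock_store)}
  ∪ add   = {at(dock), open(d_bay_dock), open(d_dock_store)}

== RESULT ==
["at(dock)", "open(d_bay_dock)", "open(d_dock_store)"]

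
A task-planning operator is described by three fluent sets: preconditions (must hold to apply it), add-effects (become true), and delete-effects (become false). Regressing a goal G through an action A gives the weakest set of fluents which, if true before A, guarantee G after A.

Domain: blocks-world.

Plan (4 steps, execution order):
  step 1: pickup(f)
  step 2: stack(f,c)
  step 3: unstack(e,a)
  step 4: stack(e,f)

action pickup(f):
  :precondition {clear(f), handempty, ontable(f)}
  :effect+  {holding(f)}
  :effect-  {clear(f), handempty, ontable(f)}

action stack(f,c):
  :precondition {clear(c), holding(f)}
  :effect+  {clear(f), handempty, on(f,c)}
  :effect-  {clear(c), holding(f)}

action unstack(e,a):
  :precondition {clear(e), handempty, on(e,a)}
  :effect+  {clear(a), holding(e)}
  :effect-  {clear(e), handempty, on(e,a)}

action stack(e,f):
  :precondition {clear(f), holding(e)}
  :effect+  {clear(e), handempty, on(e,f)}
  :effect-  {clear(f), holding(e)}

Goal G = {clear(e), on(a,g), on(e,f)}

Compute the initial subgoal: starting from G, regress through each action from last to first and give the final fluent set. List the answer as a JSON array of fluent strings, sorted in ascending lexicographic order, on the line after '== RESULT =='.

Regress step by step:
  through step 4 (stack(e,f)): drop {clear(e), on(e,f)}, keep {on(a,g)}, require {clear(f), holding(e)}
    → {clear(f), holding(e), on(a,g)}
  through step 3 (unstack(e,a)): drop {holding(e)}, keep {clear(f), on(a,g)}, require {clear(e), handempty, on(e,a)}
    → {clear(e), clear(f), handempty, on(a,g), on(e,a)}
  through step 2 (stack(f,c)): drop {clear(f), handempty}, keep {clear(e), on(a,g), on(e,a)}, require {clear(c), holding(f)}
    → {clear(c), clear(e), holding(f), on(a,g), on(e,a)}
  through step 1 (pickup(f)): drop {holding(f)}, keep {clear(c), clear(e), on(a,g), on(e,a)}, require {clear(f), handempty, ontable(f)}
    → {clear(c), clear(e), clear(f), handempty, on(a,g), on(e,a), ontable(f)}

== RESULT ==
["clear(c)", "clear(e)", "clear(f)", "handempty", "on(a,g)", "on(e,a)", "ontable(f)"]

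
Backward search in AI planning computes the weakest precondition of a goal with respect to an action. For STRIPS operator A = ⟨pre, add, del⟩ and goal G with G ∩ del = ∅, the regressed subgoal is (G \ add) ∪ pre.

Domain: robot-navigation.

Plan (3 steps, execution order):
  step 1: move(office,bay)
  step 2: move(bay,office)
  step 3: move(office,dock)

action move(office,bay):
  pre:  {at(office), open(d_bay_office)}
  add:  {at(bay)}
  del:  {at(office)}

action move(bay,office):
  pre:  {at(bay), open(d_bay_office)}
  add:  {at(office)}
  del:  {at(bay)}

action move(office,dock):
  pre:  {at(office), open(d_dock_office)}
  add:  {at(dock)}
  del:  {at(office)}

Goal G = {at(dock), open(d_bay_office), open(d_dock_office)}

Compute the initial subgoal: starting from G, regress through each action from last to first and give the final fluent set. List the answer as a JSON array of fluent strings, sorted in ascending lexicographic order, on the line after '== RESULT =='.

Work backward from the goal:
  through step 3 (move(office,dock)): drop {at(dock)}, keep {open(d_bay_office), open(d_dock_office)}, require {at(office), open(d_dock_office)}
    → {at(office), open(d_bay_office), open(d_dock_office)}
  through step 2 (move(bay,office)): drop {at(office)}, keep {open(d_bay_office), open(d_dock_office)}, require {at(bay), open(d_bay_office)}
    → {at(bay), open(d_bay_office), open(d_dock_office)}
  through step 1 (move(office,bay)): drop {at(bay)}, keep {open(d_bay_office), open(d_dock_office)}, require {at(office), open(d_bay_office)}
    → {at(office), open(d_bay_office), open(d_dock_office)}

== RESULT ==
["at(office)", "open(d_bay_office)", "open(d_dock_office)"]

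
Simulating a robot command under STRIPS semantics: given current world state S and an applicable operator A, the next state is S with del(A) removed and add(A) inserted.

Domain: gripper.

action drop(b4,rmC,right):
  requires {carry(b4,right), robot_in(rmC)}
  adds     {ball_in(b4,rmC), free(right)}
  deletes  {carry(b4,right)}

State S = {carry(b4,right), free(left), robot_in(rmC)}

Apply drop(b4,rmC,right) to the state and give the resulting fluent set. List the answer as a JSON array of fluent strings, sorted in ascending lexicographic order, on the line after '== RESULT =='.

Progress:
  pre ⊆ S: {carry(b4,right), robot_in(rmC)} ⊆ S  — applicable
  S \ del = {free(left), robot_in(rmC)}
  ∪ add   = {ball_in(b4,rmC), free(left), free(right), robot_in(rmC)}

== RESULT ==
["ball_in(b4,rmC)", "free(left)", "free(right)", "robot_in(rmC)"]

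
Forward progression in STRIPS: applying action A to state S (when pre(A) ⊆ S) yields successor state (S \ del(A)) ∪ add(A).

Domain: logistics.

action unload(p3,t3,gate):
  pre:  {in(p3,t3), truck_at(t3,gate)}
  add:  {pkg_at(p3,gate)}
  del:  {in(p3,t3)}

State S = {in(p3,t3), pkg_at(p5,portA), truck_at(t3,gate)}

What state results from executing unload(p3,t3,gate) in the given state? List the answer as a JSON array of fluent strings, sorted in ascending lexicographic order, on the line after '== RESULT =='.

Compute (S \ del) ∪ add:
  pre ⊆ S: {in(p3,t3), truck_at(t3,gate)} ⊆ S  — applicable
  S \ del = {pkg_at(p5,portA), truck_at(t3,gate)}
  ∪ add   = {pkg_at(p3,gate), pkg_at(p5,portA), truck_at(t3,gate)}

== RESULT ==
["pkg_at(p3,gate)", "pkg_at(p5,portA)", "truck_at(t3,gate)"]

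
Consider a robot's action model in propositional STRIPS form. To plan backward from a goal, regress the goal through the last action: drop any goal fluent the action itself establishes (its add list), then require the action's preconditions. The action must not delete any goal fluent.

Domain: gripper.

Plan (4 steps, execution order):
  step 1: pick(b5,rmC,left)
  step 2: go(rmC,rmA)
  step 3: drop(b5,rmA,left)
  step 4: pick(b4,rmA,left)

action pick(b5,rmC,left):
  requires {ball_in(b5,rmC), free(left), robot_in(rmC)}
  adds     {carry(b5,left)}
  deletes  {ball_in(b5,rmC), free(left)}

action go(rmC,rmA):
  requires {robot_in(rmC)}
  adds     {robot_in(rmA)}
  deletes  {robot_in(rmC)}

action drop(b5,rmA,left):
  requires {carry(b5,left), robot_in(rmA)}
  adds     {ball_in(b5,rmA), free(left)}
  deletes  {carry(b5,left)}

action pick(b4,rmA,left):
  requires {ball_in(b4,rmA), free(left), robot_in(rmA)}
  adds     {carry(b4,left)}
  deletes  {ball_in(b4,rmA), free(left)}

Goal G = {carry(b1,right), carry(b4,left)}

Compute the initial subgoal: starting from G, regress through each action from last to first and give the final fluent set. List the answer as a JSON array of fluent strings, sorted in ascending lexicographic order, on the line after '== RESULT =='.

Regress step by step:
  through step 4 (pick(b4,rmA,left)): drop {carry(b4,left)}, keep {carry(b1,right)}, require {ball_in(b4,rmA), free(left), robot_in(rmA)}
    → {ball_in(b4,rmA), carry(b1,right), free(left), robot_in(rmA)}
  through step 3 (drop(b5,rmA,left)): drop {free(left)}, keep {ball_in(b4,rmA), carry(b1,right), robot_in(rmA)}, require {carry(b5,left), robot_in(rmA)}
    → {ball_in(b4,rmA), carry(b1,right), carry(b5,left), robot_in(rmA)}
  through step 2 (go(rmC,rmA)): drop {robot_in(rmA)}, keep {ball_in(b4,rmA), carry(b1,right), carry(b5,left)}, require {robot_in(rmC)}
    → {ball_in(b4,rmA), carry(b1,right), carry(b5,left), robot_in(rmC)}
  through step 1 (pick(b5,rmC,left)): drop {carry(b5,left)}, keep {ball_in(b4,rmA), carry(b1,right), robot_in(rmC)}, require {ball_in(b5,rmC), free(left), robot_in(rmC)}
    → {ball_in(b4,rmA), ball_in(b5,rmC), carry(b1,right), free(left), robot_in(rmC)}

== RESULT ==
["ball_in(b4,rmA)", "ball_in(b5,rmC)", "carry(b1,right)", "free(left)", "robot_in(rmC)"]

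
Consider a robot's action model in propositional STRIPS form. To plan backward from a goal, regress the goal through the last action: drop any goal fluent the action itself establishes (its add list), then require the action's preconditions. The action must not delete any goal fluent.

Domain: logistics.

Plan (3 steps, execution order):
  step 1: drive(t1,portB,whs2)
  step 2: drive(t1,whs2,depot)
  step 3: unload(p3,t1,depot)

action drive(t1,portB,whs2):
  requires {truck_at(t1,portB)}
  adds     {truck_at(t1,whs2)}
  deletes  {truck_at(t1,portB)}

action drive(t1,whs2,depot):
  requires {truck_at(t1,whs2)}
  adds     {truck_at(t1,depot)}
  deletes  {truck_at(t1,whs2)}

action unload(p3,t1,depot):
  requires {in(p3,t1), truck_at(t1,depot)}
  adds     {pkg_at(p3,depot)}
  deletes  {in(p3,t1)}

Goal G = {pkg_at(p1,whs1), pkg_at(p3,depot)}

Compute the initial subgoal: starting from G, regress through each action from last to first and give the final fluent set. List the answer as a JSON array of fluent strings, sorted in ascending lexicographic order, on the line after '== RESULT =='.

Regress step by step:
  through step 3 (unload(p3,t1,depot)): drop {pkg_at(p3,depot)}, keep {pkg_at(p1,whs1)}, require {in(p3,t1), truck_at(t1,depot)}
    → {in(p3,t1), pkg_at(p1,whs1), truck_at(t1,depot)}
  through step 2 (drive(t1,whs2,depot)): drop {truck_at(t1,depot)}, keep {in(p3,t1), pkg_at(p1,whs1)}, require {truck_at(t1,whs2)}
    → {in(p3,t1), pkg_at(p1,whs1), truck_at(t1,whs2)}
  through step 1 (drive(t1,portB,whs2)): drop {truck_at(t1,whs2)}, keep {in(p3,t1), pkg_at(p1,whs1)}, require {truck_at(t1,portB)}
    → {in(p3,t1), pkg_at(p1,whs1), truck_at(t1,portB)}

== RESULT ==
["in(p3,t1)", "pkg_at(p1,whs1)", "truck_at(t1,portB)"]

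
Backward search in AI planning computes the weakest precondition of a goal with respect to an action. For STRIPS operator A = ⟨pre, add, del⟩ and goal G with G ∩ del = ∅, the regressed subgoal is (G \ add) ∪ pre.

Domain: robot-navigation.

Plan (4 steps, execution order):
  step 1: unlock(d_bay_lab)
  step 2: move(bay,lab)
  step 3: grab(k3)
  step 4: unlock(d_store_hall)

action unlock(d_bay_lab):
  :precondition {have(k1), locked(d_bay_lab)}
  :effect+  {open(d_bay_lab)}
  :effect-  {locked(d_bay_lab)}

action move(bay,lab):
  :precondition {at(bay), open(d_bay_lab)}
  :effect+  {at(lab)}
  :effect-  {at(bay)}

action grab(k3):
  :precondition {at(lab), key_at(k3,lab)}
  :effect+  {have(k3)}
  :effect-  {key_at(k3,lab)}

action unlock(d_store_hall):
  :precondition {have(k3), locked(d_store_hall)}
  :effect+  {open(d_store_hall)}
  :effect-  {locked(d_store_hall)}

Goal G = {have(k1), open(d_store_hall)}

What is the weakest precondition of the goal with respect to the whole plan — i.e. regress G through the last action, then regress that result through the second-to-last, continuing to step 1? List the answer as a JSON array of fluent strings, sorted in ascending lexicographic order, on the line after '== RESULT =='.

Regress step by step:
  through step 4 (unlock(d_store_hall)): drop {open(d_store_hall)}, keep {have(k1)}, require {have(k3), locked(d_store_hall)}
    → {have(k1), have(k3), locked(d_store_hall)}
  through step 3 (grab(k3)): drop {have(k3)}, keep {have(k1), locked(d_store_hall)}, require {at(lab), key_at(k3,lab)}
    → {at(lab), have(k1), key_at(k3,lab), locked(d_store_hall)}
  through step 2 (move(bay,lab)): drop {at(lab)}, keep {have(k1), key_at(k3,lab), locked(d_store_hall)}, require {at(bay), open(d_bay_lab)}
    → {at(bay), have(k1), key_at(k3,lab), locked(d_store_hall), open(d_bay_lab)}
  through step 1 (unlock(d_bay_lab)): drop {open(d_bay_lab)}, keep {at(bay), have(k1), key_at(k3,lab), locked(d_store_hall)}, require {have(k1), locked(d_bay_lab)}
    → {at(bay), have(k1), key_at(k3,lab), locked(d_bay_lab), locked(d_store_hall)}

== RESULT ==
["at(bay)", "have(k1)", "key_at(k3,lab)", "locked(d_bay_lab)", "locked(d_store_hall)"]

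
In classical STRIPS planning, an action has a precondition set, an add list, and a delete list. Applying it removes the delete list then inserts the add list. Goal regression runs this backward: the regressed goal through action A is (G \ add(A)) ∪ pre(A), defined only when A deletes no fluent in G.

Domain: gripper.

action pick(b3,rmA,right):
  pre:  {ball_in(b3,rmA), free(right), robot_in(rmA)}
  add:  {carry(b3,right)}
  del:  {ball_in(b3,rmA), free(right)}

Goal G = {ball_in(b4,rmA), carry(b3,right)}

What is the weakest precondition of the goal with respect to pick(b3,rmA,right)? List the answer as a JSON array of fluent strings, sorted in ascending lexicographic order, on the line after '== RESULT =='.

Regress:
  G ∩ del = {}  (empty — regression defined)
  G \ add = {ball_in(b4,rmA), carry(b3,right)} \ {carry(b3,right)} = {ball_in(b4,rmA)}
  ∪ pre   = {ball_in(b4,rmA)} ∪ {ball_in(b3,rmA), free(right), robot_in(rmA)}
          = {ball_in(b3,rmA), ball_in(b4,rmA), free(right), robot_in(rmA)}

== RESULT ==
["ball_in(b3,rmA)", "ball_in(b4,rmA)", "free(right)", "robot_in(rmA)"]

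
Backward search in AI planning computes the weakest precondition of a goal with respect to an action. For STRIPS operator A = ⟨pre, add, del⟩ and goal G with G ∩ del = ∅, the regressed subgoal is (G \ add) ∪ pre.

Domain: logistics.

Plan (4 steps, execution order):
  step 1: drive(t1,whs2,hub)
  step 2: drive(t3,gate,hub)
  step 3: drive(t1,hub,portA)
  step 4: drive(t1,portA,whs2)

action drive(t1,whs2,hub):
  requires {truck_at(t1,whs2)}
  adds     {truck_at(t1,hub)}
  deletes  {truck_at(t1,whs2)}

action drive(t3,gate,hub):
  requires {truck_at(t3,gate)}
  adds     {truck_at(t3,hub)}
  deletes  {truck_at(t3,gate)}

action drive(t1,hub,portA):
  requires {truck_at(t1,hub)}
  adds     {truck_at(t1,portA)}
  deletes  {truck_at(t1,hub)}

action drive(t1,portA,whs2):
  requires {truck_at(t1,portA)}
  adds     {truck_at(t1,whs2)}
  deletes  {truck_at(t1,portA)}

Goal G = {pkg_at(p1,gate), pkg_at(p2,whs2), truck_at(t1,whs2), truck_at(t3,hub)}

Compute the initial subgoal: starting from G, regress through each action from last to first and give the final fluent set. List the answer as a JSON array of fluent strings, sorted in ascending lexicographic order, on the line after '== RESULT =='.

Work backward from the goal:
  through step 4 (drive(t1,portA,whs2)): drop {truck_at(t1,whs2)}, keep {pkg_at(p1,gate), pkg_at(p2,whs2), truck_at(t3,hub)}, require {truck_at(t1,portA)}
    → {pkg_at(p1,gate), pkg_at(p2,whs2), truck_at(t1,portA), truck_at(t3,hub)}
  through step 3 (drive(t1,hub,portA)): drop {truck_at(t1,portA)}, keep {pkg_at(p1,gate), pkg_at(p2,whs2), truck_at(t3,hub)}, require {truck_at(t1,hub)}
    → {pkg_at(p1,gate), pkg_at(p2,whs2), truck_at(t1,hub), truck_at(t3,hub)}
  through step 2 (drive(t3,gate,hub)): drop {truck_at(t3,hub)}, keep {pkg_at(p1,gate), pkg_at(p2,whs2), truck_at(t1,hub)}, require {truck_at(t3,gate)}
    → {pkg_at(p1,gate), pkg_at(p2,whs2), truck_at(t1,hub), truck_at(t3,gate)}
  through step 1 (drive(t1,whs2,hub)): drop {truck_at(t1,hub)}, keep {pkg_at(p1,gate), pkg_at(p2,whs2), truck_at(t3,gate)}, require {truck_at(t1,whs2)}
    → {pkg_at(p1,gate), pkg_at(p2,whs2), truck_at(t1,whs2), truck_at(t3,gate)}

== RESULT ==
["pkg_at(p1,gate)", "pkg_at(p2,whs2)", "truck_at(t1,whs2)", "truck_at(t3,gate)"]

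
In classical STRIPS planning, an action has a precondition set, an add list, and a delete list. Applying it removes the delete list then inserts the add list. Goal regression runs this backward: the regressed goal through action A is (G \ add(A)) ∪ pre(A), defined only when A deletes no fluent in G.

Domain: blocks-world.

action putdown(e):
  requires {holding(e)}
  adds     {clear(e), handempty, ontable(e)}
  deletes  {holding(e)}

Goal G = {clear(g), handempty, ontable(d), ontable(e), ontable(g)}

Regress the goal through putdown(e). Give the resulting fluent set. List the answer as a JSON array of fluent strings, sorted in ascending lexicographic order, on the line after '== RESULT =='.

Regress:
  G ∩ del = {}  (empty — regression defined)
  G \ add = {clear(g), handempty, ontable(d), ontable(e), ontable(g)} \ {clear(e), handempty, ontable(e)} = {clear(g), ontable(d), ontable(g)}
  ∪ pre   = {clear(g), ontable(d), ontable(g)} ∪ {holding(e)}
          = {clear(g), holding(e), ontable(d), ontable(g)}

== RESULT ==
["clear(g)", "holding(e)", "ontable(d)", "ontable(g)"]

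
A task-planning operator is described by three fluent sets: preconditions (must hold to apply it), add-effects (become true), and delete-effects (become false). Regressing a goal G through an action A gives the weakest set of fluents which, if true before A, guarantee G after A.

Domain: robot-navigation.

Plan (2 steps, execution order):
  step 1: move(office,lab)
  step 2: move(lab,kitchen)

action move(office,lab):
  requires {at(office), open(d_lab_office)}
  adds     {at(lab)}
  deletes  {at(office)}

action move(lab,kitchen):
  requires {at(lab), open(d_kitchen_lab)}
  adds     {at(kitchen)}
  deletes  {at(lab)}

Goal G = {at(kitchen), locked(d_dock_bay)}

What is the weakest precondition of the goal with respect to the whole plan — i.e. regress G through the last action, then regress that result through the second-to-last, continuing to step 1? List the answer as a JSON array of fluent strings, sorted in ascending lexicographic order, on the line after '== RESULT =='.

Regress step by step:
  through step 2 (move(lab,kitchen)): drop {at(kitchen)}, keep {locked(d_dock_bay)}, require {at(lab), open(d_kitchen_lab)}
    → {at(lab), locked(d_dock_bay), open(d_kitchen_lab)}
  through step 1 (move(office,lab)): drop {at(lab)}, keep {locked(d_dock_bay), open(d_kitchen_lab)}, require {at(office), open(d_lab_office)}
    → {at(office), locked(d_dock_bay), open(d_kitchen_lab), open(d_lab_office)}

== RESULT ==
["at(office)", "locked(d_dock_bay)", "open(d_kitchen_lab)", "open(d_lab_office)"]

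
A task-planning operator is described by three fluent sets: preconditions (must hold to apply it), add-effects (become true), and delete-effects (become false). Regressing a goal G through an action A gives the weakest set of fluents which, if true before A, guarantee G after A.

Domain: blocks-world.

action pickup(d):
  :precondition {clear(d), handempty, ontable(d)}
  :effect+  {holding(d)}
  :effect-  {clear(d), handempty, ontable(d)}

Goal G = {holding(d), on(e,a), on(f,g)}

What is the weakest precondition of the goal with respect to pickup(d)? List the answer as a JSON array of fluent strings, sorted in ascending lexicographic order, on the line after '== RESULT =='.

Regress:
  G ∩ del = {}  (empty — regression defined)
  G \ add = {holding(d), on(e,a), on(f,g)} \ {holding(d)} = {on(e,a), on(f,g)}
  ∪ pre   = {on(e,a), on(f,g)} ∪ {clear(d), handempty, ontable(d)}
          = {clear(d), handempty, on(e,a), on(f,g), ontable(d)}

== RESULT ==
["clear(d)", "handempty", "on(e,a)", "on(f,g)", "ontable(d)"]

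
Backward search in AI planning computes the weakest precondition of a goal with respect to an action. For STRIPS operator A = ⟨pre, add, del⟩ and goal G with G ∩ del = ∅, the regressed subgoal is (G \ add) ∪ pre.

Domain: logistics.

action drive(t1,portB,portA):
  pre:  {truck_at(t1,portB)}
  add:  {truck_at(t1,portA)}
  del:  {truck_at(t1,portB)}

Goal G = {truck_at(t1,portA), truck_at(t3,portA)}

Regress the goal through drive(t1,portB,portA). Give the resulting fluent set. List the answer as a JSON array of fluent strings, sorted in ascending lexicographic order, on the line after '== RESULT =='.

Regress:
  G ∩ del = {}  (empty — regression defined)
  G \ add = {truck_at(t1,portA), truck_at(t3,portA)} \ {truck_at(t1,portA)} = {truck_at(t3,portA)}
  ∪ pre   = {truck_at(t3,portA)} ∪ {truck_at(t1,portB)}
          = {truck_at(t1,portB), truck_at(t3,portA)}

== RESULT ==
["truck_at(t1,portB)", "truck_at(t3,portA)"]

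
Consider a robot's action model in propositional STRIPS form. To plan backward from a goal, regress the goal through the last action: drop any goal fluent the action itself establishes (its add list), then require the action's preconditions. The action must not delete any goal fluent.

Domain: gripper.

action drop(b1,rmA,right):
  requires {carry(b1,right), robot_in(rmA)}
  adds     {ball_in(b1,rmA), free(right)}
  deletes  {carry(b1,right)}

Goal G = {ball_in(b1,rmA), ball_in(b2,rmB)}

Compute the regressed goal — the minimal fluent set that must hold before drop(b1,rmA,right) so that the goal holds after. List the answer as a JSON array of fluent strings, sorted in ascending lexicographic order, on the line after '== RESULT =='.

Regress:
  G ∩ del = {}  (empty — regression defined)
  G \ add = {ball_in(b1,rmA), ball_in(b2,rmB)} \ {ball_in(b1,rmA), free(right)} = {ball_in(b2,rmB)}
  ∪ pre   = {ball_in(b2,rmB)} ∪ {carry(b1,right), robot_in(rmA)}
          = {ball_in(b2,rmB), carry(b1,right), robot_in(rmA)}

== RESULT ==
["ball_in(b2,rmB)", "carry(b1,right)", "robot_in(rmA)"]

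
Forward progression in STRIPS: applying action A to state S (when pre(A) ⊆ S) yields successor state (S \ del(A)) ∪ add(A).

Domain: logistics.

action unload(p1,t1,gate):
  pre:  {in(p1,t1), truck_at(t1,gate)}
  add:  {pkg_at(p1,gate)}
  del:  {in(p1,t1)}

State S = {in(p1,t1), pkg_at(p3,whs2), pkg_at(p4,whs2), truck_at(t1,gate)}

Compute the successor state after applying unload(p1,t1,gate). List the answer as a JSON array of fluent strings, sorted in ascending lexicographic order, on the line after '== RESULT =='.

Progress:
  pre ⊆ S: {in(p1,t1), truck_at(t1,gate)} ⊆ S  — applicable
  S \ del = {pkg_at(p3,whs2), pkg_at(p4,whs2), truck_at(t1,gate)}
  ∪ add   = {pkg_at(p1,gate), pkg_at(p3,whs2), pkg_at(p4,whs2), truck_at(t1,gate)}

== RESULT ==
["pkg_at(p1,gate)", "pkg_at(p3,whs2)", "pkg_at(p4,whs2)", "truck_at(t1,gate)"]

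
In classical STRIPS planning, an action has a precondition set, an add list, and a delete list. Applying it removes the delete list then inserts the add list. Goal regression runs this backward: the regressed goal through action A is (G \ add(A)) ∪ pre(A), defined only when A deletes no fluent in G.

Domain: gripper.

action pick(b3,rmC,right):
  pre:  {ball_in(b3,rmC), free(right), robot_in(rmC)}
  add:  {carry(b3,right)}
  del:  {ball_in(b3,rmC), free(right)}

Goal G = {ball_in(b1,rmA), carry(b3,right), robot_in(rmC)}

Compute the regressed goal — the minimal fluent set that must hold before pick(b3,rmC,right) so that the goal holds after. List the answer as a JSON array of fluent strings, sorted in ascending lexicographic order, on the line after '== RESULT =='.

Regress:
  G ∩ del = {}  (empty — regression defined)
  G \ add = {ball_in(b1,rmA), carry(b3,right), robot_in(rmC)} \ {carry(b3,right)} = {ball_in(b1,rmA), robot_in(rmC)}
  ∪ pre   = {ball_in(b1,rmA), robot_in(rmC)} ∪ {ball_in(b3,rmC), free(right), robot_in(rmC)}
          = {ball_in(b1,rmA), ball_in(b3,rmC), free(right), robot_in(rmC)}

== RESULT ==
["ball_in(b1,rmA)", "ball_in(b3,rmC)", "free(right)", "robot_in(rmC)"]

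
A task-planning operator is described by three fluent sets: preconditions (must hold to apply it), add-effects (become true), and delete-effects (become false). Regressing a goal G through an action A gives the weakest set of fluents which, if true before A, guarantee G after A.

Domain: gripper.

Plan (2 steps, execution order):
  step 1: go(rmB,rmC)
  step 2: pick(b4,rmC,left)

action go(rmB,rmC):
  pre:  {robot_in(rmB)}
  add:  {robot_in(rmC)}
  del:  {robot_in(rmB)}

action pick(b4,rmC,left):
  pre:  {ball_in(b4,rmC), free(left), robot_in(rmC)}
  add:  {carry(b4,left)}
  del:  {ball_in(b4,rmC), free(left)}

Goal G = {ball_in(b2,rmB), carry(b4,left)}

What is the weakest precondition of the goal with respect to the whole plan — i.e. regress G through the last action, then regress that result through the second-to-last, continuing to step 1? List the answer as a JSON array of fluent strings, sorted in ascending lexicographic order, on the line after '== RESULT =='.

Work backward from the goal:
  through step 2 (pick(b4,rmC,left)): drop {carry(b4,left)}, keep {ball_in(b2,rmB)}, require {ball_in(b4,rmC), free(left), robot_in(rmC)}
    → {ball_in(b2,rmB), ball_in(b4,rmC), free(left), robot_in(rmC)}
  through step 1 (go(rmB,rmC)): drop {robot_in(rmC)}, keep {ball_in(b2,rmB), ball_in(b4,rmC), free(left)}, require {robot_in(rmB)}
    → {ball_in(b2,rmB), ball_in(b4,rmC), free(left), robot_in(rmB)}

== RESULT ==
["ball_in(b2,rmB)", "ball_in(b4,rmC)", "free(left)", "robot_in(rmB)"]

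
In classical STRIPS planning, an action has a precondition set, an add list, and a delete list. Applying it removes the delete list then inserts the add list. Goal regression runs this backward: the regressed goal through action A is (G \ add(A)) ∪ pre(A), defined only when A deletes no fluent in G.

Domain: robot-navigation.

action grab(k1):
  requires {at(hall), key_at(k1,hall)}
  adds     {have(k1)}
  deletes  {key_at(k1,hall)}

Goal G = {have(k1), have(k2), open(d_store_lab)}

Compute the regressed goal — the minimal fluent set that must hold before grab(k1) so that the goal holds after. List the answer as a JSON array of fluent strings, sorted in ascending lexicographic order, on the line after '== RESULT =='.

Regress:
  G ∩ del = {}  (empty — regression defined)
  G \ add = {have(k1), have(k2), open(d_store_lab)} \ {have(k1)} = {have(k2), open(d_store_lab)}
  ∪ pre   = {have(k2), open(d_store_lab)} ∪ {at(hall), key_at(k1,hall)}
          = {at(hall), have(k2), key_at(k1,hall), open(d_store_lab)}

== RESULT ==
["at(hall)", "have(k2)", "key_at(k1,hall)", "open(d_store_lab)"]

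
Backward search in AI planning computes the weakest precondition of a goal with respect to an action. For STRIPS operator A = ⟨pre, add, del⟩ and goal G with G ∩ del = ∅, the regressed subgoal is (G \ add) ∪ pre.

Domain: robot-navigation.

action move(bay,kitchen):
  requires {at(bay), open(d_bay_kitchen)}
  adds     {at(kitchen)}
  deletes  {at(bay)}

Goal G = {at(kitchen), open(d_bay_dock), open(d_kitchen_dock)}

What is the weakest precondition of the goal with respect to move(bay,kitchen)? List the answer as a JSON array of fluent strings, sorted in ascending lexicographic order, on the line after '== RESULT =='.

Regress:
  G ∩ del = {}  (empty — regression defined)
  G \ add = {at(kitchen), open(d_bay_dock), open(d_kitchen_dock)} \ {at(kitchen)} = {open(d_bay_dock), open(d_kitchen_dock)}
  ∪ pre   = {open(d_bay_dock), open(d_kitchen_dock)} ∪ {at(bay), open(d_bay_kitchen)}
          = {at(bay), open(d_bay_dock), open(d_bay_kitchen), open(d_kitchen_dock)}

== RESULT ==
["at(bay)", "open(d_bay_dock)", "open(d_bay_kitchen)", "open(d_kitchen_dock)"]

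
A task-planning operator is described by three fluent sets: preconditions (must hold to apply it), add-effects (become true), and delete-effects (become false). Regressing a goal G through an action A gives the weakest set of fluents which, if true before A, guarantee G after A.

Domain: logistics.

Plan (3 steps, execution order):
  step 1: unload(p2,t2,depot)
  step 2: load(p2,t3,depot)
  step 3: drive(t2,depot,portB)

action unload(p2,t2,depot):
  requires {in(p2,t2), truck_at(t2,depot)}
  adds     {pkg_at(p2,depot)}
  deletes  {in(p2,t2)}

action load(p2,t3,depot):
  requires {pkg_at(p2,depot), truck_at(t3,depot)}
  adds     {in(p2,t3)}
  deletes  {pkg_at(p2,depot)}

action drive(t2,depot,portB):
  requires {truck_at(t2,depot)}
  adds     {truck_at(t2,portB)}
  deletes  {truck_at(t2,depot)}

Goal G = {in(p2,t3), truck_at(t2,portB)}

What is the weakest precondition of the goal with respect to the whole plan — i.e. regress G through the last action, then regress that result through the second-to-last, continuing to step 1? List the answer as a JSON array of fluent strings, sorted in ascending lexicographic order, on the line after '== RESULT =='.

Regress step by step:
  through step 3 (drive(t2,depot,portB)): drop {truck_at(t2,portB)}, keep {in(p2,t3)}, require {truck_at(t2,depot)}
    → {in(p2,t3), truck_at(t2,depot)}
  through step 2 (load(p2,t3,depot)): drop {in(p2,t3)}, keep {truck_at(t2,depot)}, require {pkg_at(p2,depot), truck_at(t3,depot)}
    → {pkg_at(p2,depot), truck_at(t2,depot), truck_at(t3,depot)}
  through step 1 (unload(p2,t2,depot)): drop {pkg_at(p2,depot)}, keep {truck_at(t2,depot), truck_at(t3,depot)}, require {in(p2,t2), truck_at(t2,depot)}
    → {in(p2,t2), truck_at(t2,depot), truck_at(t3,depot)}

== RESULT ==
["in(p2,t2)", "truck_at(t2,depot)", "truck_at(t3,depot)"]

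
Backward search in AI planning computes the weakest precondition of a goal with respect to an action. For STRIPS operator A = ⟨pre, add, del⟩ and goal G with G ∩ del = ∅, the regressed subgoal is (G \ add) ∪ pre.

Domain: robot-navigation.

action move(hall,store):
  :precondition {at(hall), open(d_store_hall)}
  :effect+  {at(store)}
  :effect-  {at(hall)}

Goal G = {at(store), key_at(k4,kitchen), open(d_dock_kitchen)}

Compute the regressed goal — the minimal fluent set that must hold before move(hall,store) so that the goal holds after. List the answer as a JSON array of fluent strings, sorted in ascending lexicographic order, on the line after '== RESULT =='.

Regress:
  G ∩ del = {}  (empty — regression defined)
  G \ add = {at(store), key_at(k4,kitchen), open(d_dock_kitchen)} \ {at(store)} = {key_at(k4,kitchen), open(d_dock_kitchen)}
  ∪ pre   = {key_at(k4,kitchen), open(d_dock_kitchen)} ∪ {at(hall), open(d_store_hall)}
          = {at(hall), key_at(k4,kitchen), open(d_dock_kitchen), open(d_store_hall)}

== RESULT ==
["at(hall)", "key_at(k4,kitchen)", "open(d_dock_kitchen)", "open(d_store_hall)"]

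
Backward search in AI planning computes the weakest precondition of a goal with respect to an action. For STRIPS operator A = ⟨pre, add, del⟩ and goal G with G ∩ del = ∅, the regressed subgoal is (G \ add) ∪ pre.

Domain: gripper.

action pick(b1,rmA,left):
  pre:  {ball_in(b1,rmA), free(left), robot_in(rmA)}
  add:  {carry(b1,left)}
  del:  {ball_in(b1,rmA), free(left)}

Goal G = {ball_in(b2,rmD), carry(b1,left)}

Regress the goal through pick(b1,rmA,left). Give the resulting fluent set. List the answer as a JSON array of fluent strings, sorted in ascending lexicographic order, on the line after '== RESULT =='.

Compute (G \ add) ∪ pre:
  G ∩ del = {}  (empty — regression defined)
  G \ add = {ball_in(b2,rmD), carry(b1,left)} \ {carry(b1,left)} = {ball_in(b2,rmD)}
  ∪ pre   = {ball_in(b2,rmD)} ∪ {ball_in(b1,rmA), free(left), robot_in(rmA)}
          = {ball_in(b1,rmA), ball_in(b2,rmD), free(left), robot_in(rmA)}

== RESULT ==
["ball_in(b1,rmA)", "ball_in(b2,rmD)", "free(left)", "robot_in(rmA)"]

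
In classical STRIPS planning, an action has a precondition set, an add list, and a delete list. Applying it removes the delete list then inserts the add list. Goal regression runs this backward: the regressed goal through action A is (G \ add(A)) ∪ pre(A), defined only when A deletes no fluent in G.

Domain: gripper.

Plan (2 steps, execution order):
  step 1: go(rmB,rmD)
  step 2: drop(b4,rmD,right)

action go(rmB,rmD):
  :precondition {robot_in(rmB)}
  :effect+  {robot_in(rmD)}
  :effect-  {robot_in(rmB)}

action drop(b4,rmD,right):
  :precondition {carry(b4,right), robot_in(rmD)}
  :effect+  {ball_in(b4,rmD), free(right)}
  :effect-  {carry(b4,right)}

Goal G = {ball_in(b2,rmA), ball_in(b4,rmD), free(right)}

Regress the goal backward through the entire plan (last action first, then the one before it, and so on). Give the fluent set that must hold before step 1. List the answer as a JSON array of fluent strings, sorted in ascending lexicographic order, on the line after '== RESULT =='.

Regress step by step:
  through step 2 (drop(b4,rmD,right)): drop {ball_in(b4,rmD), free(right)}, keep {ball_in(b2,rmA)}, require {carry(b4,right), robot_in(rmD)}
    → {ball_in(b2,rmA), carry(b4,right), robot_in(rmD)}
  through step 1 (go(rmB,rmD)): drop {robot_in(rmD)}, keep {ball_in(b2,rmA), carry(b4,right)}, require {robot_in(rmB)}
    → {ball_in(b2,rmA), carry(b4,right), robot_in(rmB)}

== RESULT ==
["ball_in(b2,rmA)", "carry(b4,right)", "robot_in(rmB)"]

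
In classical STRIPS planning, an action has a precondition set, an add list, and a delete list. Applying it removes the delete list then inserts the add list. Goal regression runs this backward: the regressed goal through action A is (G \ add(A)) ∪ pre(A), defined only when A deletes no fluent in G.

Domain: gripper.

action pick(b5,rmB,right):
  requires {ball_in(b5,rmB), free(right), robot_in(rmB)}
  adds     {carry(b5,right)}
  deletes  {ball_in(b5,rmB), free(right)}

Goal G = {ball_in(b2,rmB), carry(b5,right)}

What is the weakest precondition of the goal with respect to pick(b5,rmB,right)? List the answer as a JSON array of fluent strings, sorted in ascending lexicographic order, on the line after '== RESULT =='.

Regress:
  G ∩ del = {}  (empty — regression defined)
  G \ add = {ball_in(b2,rmB), carry(b5,right)} \ {carry(b5,right)} = {ball_in(b2,rmB)}
  ∪ pre   = {ball_in(b2,rmB)} ∪ {ball_in(b5,rmB), free(right), robot_in(rmB)}
          = {ball_in(b2,rmB), ball_in(b5,rmB), free(right), robot_in(rmB)}

== RESULT ==
["ball_in(b2,rmB)", "ball_in(b5,rmB)", "free(right)", "robot_in(rmB)"]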